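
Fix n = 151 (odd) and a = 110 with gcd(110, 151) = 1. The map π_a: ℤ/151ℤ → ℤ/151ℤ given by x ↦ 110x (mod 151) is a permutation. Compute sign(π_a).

Start at x=19: 19 → 127 → 78 → 124 → 50 → 64 → 94 → … (one orbit).
7 cycles of lengths [25, 25, 25, 25, 25, 25, 1].
151 − 7 = 144 transpositions; sign(π) = (−1)^144 = +1.

+1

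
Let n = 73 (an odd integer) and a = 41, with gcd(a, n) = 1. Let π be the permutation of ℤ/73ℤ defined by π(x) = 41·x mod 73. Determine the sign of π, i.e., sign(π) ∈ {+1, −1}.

+1

Trace 16: π^k(16) = [16, 72, 32, 71, 64, 69, 55] for k=0..6.
5 cycles of lengths [18, 18, 18, 18, 1].
Σ(ℓ_i−1) = 73−5 = 68; sign = (−1)^68 = +1.
Check: (41/73) = +1 by Zolotarev.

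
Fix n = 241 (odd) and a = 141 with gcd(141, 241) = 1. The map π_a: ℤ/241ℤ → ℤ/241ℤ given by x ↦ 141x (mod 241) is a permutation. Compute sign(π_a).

+1

Start at x=150: 150 → 183 → 16 → 87 → 217 → 231 → 36 → … (one orbit).
Decompose π into cycles: lengths [30, 30, 30, 30, 30, 30, 30, 30, 1] (9 cycles, including the fixed point 0).
241 − 9 = 232 transpositions; sign(π) = (−1)^232 = +1.
Zolotarev: (141|241) = +1, matching the cycle-count sign.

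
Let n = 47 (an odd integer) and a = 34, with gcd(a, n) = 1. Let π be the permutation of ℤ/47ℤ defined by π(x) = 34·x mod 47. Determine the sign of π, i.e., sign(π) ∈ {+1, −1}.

Trace 6: π^k(6) = [6, 16, 27, 25, 4, 42, 18] for k=0..6.
3 cycles of lengths [23, 23, 1].
sign(π) = (−1)^{n − #cycles} = (−1)^{47−3} = (−1)^44 = +1.

+1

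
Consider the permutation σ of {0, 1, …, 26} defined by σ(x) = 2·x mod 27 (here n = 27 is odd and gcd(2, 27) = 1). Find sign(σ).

Orbit of 14 under x↦2x: [14, 1, 2, 4, 8, 16, 5]… (length divides ord_27(2)).
π_2 has 4 disjoint cycles with lengths [18, 6, 2, 1] on {0,…,26}.
4 cycles on 27: each ℓ→(−1)^(ℓ−1), product (−1)^23 = -1.

-1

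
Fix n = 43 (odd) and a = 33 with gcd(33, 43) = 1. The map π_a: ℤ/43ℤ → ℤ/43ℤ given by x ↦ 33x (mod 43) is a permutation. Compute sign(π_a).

-1

Orbit of 26 under x↦33x: [26, 41, 20, 15, 22, 38, 7]… (length divides ord_43(33)).
Cycle type of π: 42 + 1; total 2 cycles.
2 cycles on 43: each ℓ→(−1)^(ℓ−1), product (−1)^41 = -1.
Via Zolotarev, sign(π_{33}) = (33|43) = -1.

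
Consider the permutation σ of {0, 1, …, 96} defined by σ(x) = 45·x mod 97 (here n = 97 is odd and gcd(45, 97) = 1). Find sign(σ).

Orbit of 30 under x↦45x: [30, 89, 28, 96, 52, 12, 55]… (length divides ord_97(45)).
The orbit structure of x ↦ 45x mod 97: 4 orbits of sizes [32, 32, 32, 1].
Σ(ℓ_i−1) = 97−4 = 93; sign = (−1)^93 = -1.
Check: (45/97) = -1 by Zolotarev.

-1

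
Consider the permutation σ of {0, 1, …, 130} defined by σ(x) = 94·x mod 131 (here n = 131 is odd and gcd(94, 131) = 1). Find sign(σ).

Start at x=105: 105 → 45 → 38 → 35 → 15 → 100 → 99 → … (one orbit).
Cycle type of π: 65×2 + 1; total 3 cycles.
sign(π) = (−1)^{n − #cycles} = (−1)^{131−3} = (−1)^128 = +1.

+1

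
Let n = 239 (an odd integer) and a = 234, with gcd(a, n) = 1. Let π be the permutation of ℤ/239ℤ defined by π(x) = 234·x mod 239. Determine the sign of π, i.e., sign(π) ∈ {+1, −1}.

-1

Trace 184: π^k(184) = [184, 36, 59, 183, 41, 34, 69] for k=0..6.
2 cycles of lengths [238, 1].
With 2 cycles on 239 points, sign = (−1)^{239−2} = -1.
Zolotarev: (234|239) = -1, matching the cycle-count sign.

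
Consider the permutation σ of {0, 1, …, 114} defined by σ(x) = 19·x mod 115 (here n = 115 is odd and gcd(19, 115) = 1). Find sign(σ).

-1

Start at x=16: 16 → 74 → 26 → 34 → 71 → 84 → 101 → … (one orbit).
Decompose π into cycles: lengths [22, 22, 22, 22, 22, 2, 2, 1] (8 cycles, including the fixed point 0).
115 − 8 = 107 transpositions; sign(π) = (−1)^107 = -1.
(19|115)_J = -1 (Zolotarev's lemma cross-check).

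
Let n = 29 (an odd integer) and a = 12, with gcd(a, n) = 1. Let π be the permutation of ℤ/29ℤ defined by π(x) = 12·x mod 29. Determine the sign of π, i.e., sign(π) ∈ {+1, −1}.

Start at x=28: 28 → 17 → 1 → 12 → 28 (one orbit).
8 cycles of lengths [4, 4, 4, 4, 4, 4, 4, 1].
With 8 cycles on 29 points, sign = (−1)^{29−8} = -1.

-1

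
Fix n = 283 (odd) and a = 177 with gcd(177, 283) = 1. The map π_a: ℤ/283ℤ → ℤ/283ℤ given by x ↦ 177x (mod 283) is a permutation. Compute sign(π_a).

-1

Start at x=122: 122 → 86 → 223 → 134 → 229 → 64 → 8 → … (one orbit).
4 cycles of lengths [94, 94, 94, 1].
4 cycles on 283: each ℓ→(−1)^(ℓ−1), product (−1)^279 = -1.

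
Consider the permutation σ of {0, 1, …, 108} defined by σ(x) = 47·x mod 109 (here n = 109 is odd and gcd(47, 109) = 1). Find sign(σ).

-1

Start at x=30: 30 → 102 → 107 → 15 → 51 → 108 → 62 → … (one orbit).
Cycle lengths of π_47 on ℤ/109ℤ: [108, 1]; 2 cycles in total.
2 cycles on 109: each ℓ→(−1)^(ℓ−1), product (−1)^107 = -1.
(47|109)_J = -1 (Zolotarev's lemma cross-check).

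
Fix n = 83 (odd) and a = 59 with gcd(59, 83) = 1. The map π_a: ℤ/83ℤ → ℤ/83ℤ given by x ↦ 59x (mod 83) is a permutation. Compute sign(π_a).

Trace 27: π^k(27) = [27, 16, 31, 3, 11, 68, 28] for k=0..6.
Cycle lengths of π_59 on ℤ/83ℤ: [41, 41, 1]; 3 cycles in total.
n − c = 83 − 3 = 80; sign = (−1)^80 = +1.
Via Zolotarev, sign(π_{59}) = (59|83) = +1.

+1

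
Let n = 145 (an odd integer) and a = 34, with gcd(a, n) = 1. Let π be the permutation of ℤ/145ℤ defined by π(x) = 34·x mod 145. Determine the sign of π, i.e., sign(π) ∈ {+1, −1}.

+1

Orbit of 144 under x↦34x: [144, 111, 4, 136, 129, 36, 64]… (length divides ord_145(34)).
π_34 has 13 disjoint cycles with lengths [14, 14, 14, 14, 14, 14, 14, 14, 14, 14, 2, 2, 1] on {0,…,144}.
13 cycles on 145: each ℓ→(−1)^(ℓ−1), product (−1)^132 = +1.
Via Zolotarev, sign(π_{34}) = (34|145) = +1.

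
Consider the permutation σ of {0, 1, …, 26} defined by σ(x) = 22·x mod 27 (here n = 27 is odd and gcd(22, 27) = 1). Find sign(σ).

Start at x=1: 1 → 22 → 25 → 10 → 4 → 7 → 19 → … (one orbit).
Cycle lengths of π_22 on ℤ/27ℤ: [9, 9, 3, 3, 1, 1, 1]; 7 cycles in total.
sign(π) = (−1)^{n − #cycles} = (−1)^{27−7} = (−1)^20 = +1.

+1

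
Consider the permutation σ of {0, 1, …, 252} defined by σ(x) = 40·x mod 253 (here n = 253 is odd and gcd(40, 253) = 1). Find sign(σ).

Start at x=51: 51 → 16 → 134 → 47 → 109 → 59 → 83 → … (one orbit).
Cycle lengths of π_40 on ℤ/253ℤ: [110, 110, 22, 10, 1]; 5 cycles in total.
253 − 5 = 248 transpositions; sign(π) = (−1)^248 = +1.
(40|253)_J = +1 (Zolotarev's lemma cross-check).

+1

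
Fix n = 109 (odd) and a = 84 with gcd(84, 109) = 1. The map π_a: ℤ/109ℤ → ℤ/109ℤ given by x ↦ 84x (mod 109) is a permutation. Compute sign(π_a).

Start at x=63: 63 → 60 → 26 → 4 → 9 → 102 → 66 → … (one orbit).
3 cycles of lengths [54, 54, 1].
109 − 3 = 106 transpositions; sign(π) = (−1)^106 = +1.
Zolotarev: (84|109) = +1, matching the cycle-count sign.

+1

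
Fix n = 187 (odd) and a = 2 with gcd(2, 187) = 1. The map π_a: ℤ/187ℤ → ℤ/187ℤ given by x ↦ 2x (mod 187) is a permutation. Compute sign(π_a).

-1

Orbit of 157 under x↦2x: [157, 127, 67, 134, 81, 162, 137]… (length divides ord_187(2)).
Cycle type of π: 40×4 + 10 + 8×2 + 1; total 8 cycles.
n − c = 187 − 8 = 179; sign = (−1)^179 = -1.
Zolotarev: (2|187) = -1, matching the cycle-count sign.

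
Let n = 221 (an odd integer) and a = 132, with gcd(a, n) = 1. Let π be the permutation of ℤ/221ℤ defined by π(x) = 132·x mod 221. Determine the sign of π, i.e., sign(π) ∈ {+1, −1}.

Orbit of 132 under x↦132x: [132, 186, 21, 120, 149, 220, 89]… (length divides ord_221(132)).
Cycle lengths of π_132 on ℤ/221ℤ: [12, 12, 12, 12, 12, 12, 12, 12, 12, 12, 12, 12, 12, 12, 12, 12, 12, 4, 4, 4, 4, 1]; 22 cycles in total.
sign(π) = (−1)^{n − #cycles} = (−1)^{221−22} = (−1)^199 = -1.

-1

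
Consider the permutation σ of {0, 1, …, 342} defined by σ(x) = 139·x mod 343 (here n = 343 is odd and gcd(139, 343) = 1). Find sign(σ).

Trace 78: π^k(78) = [78, 209, 239, 293, 253, 181, 120] for k=0..6.
Cycle lengths of π_139 on ℤ/343ℤ: [98, 98, 98, 14, 14, 14, 2, 2, 2, 1]; 10 cycles in total.
10 cycles on 343: each ℓ→(−1)^(ℓ−1), product (−1)^333 = -1.

-1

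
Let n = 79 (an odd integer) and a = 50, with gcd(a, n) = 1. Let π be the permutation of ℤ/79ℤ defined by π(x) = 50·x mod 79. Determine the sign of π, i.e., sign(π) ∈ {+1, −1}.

+1

Orbit of 32 under x↦50x: [32, 20, 52, 72, 45, 38, 4]… (length divides ord_79(50)).
3 cycles of lengths [39, 39, 1].
n − c = 79 − 3 = 76; sign = (−1)^76 = +1.
Zolotarev: (50|79) = +1, matching the cycle-count sign.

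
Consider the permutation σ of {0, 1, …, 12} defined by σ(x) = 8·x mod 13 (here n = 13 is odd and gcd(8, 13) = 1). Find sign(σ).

-1

Orbit of 12 under x↦8x: [12, 5, 1, 8]… (length divides ord_13(8)).
4 cycles of lengths [4, 4, 4, 1].
With 4 cycles on 13 points, sign = (−1)^{13−4} = -1.
Via Zolotarev, sign(π_{8}) = (8|13) = -1.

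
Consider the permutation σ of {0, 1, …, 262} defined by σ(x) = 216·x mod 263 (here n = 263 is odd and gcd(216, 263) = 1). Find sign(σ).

Trace 128: π^k(128) = [128, 33, 27, 46, 205, 96, 222] for k=0..6.
Cycle lengths of π_216 on ℤ/263ℤ: [131, 131, 1]; 3 cycles in total.
263 − 3 = 260 transpositions; sign(π) = (−1)^260 = +1.

+1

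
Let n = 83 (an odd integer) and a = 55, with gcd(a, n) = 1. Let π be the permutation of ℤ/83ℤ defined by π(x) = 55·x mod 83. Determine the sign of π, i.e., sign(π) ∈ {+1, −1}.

-1

Orbit of 32 under x↦55x: [32, 17, 22, 48, 67, 33, 72]… (length divides ord_83(55)).
Cycle lengths of π_55 on ℤ/83ℤ: [82, 1]; 2 cycles in total.
sign(π) = (−1)^{n − #cycles} = (−1)^{83−2} = (−1)^81 = -1.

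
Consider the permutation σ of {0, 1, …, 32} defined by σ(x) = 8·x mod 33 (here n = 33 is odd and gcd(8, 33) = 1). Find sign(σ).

+1

Orbit of 8 under x↦8x: [8, 31, 17, 4, 32, 25, 2]… (length divides ord_33(8)).
π_8 has 5 disjoint cycles with lengths [10, 10, 10, 2, 1] on {0,…,32}.
With 5 cycles on 33 points, sign = (−1)^{33−5} = +1.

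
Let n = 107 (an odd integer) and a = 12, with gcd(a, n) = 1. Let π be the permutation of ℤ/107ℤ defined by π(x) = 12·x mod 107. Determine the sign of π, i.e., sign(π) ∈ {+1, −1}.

+1

Start at x=57: 57 → 42 → 76 → 56 → 30 → 39 → 40 → … (one orbit).
3 cycles of lengths [53, 53, 1].
Σ(ℓ_i−1) = 107−3 = 104; sign = (−1)^104 = +1.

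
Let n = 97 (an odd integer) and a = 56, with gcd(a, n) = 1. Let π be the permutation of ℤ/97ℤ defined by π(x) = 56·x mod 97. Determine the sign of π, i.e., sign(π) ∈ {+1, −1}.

Start at x=93: 93 → 67 → 66 → 10 → 75 → 29 → 72 → … (one orbit).
The orbit structure of x ↦ 56x mod 97: 2 orbits of sizes [96, 1].
97 − 2 = 95 transpositions; sign(π) = (−1)^95 = -1.

-1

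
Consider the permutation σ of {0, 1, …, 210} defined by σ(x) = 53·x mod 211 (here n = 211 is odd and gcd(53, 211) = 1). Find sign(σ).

Orbit of 37 under x↦53x: [37, 62, 121, 83, 179, 203, 209]… (length divides ord_211(53)).
Decompose π into cycles: lengths [105, 105, 1] (3 cycles, including the fixed point 0).
3 cycles on 211: each ℓ→(−1)^(ℓ−1), product (−1)^208 = +1.

+1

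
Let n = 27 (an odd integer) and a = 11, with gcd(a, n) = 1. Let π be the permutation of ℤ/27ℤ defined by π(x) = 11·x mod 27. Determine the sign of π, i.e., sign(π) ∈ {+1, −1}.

-1

Start at x=20: 20 → 4 → 17 → 25 → 5 → 1 → 11 → … (one orbit).
4 cycles of lengths [18, 6, 2, 1].
Σ(ℓ_i−1) = 27−4 = 23; sign = (−1)^23 = -1.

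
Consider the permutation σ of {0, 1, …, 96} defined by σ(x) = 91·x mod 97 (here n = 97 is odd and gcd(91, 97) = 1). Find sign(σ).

Trace 81: π^k(81) = [81, 96, 6, 61, 22, 62, 16] for k=0..6.
π_91 has 9 disjoint cycles with lengths [12, 12, 12, 12, 12, 12, 12, 12, 1] on {0,…,96}.
n − c = 97 − 9 = 88; sign = (−1)^88 = +1.

+1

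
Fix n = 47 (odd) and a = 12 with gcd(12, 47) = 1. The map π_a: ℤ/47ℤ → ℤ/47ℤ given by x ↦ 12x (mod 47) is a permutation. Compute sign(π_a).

Orbit of 18 under x↦12x: [18, 28, 7, 37, 21, 17, 16]… (length divides ord_47(12)).
π_12 has 3 disjoint cycles with lengths [23, 23, 1] on {0,…,46}.
sign(π) = (−1)^{n − #cycles} = (−1)^{47−3} = (−1)^44 = +1.
(12|47)_J = +1 (Zolotarev's lemma cross-check).

+1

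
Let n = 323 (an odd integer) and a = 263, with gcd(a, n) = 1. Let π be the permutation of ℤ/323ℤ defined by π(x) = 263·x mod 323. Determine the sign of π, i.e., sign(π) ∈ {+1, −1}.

Orbit of 35 under x↦263x: [35, 161, 30, 138, 118, 26, 55]… (length divides ord_323(263)).
π_263 has 9 disjoint cycles with lengths [72, 72, 72, 72, 9, 9, 8, 8, 1] on {0,…,322}.
With 9 cycles on 323 points, sign = (−1)^{323−9} = +1.

+1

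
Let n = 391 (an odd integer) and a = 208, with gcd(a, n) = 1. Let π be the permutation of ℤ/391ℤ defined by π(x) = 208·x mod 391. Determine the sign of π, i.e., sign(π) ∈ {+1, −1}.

Trace 1: π^k(1) = [1, 208, 254, 47] for k=0..3.
π_208 has 115 disjoint cycles with lengths [4, 4, 4, 4, 4, 4, 4, 4, 4, 4, 4, 4, 4, 4, 4, 4, 4, 4, 4, 4, 4, 4, 4, 4, 4, 4, 4, 4, 4, 4, 4, 4, 4, 4, 4, 4, 4, 4, 4, 4, 4, 4, 4, 4, 4, 4, 4, 4, 4, 4, 4, 4, 4, 4, 4, 4, 4, 4, 4, 4, 4, 4, 4, 4, 4, 4, 4, 4, 4, 4, 4, 4, 4, 4, 4, 4, 4, 4, 4, 4, 4, 4, 4, 4, 4, 4, 4, 4, 4, 4, 4, 4, 1, 1, 1, 1, 1, 1, 1, 1, 1, 1, 1, 1, 1, 1, 1, 1, 1, 1, 1, 1, 1, 1, 1] on {0,…,390}.
With 115 cycles on 391 points, sign = (−1)^{391−115} = +1.
Via Zolotarev, sign(π_{208}) = (208|391) = +1.

+1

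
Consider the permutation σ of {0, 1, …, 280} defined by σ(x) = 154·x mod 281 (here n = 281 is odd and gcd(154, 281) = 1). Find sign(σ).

Orbit of 58 under x↦154x: [58, 221, 33, 24, 43, 159, 39]… (length divides ord_281(154)).
π_154 has 2 disjoint cycles with lengths [280, 1] on {0,…,280}.
2 cycles on 281: each ℓ→(−1)^(ℓ−1), product (−1)^279 = -1.
Via Zolotarev, sign(π_{154}) = (154|281) = -1.

-1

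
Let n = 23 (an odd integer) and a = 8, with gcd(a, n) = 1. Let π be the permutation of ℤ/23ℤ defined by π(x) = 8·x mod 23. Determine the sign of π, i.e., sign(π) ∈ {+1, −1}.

+1

Start at x=2: 2 → 16 → 13 → 12 → 4 → 9 → 3 → … (one orbit).
Cycle lengths of π_8 on ℤ/23ℤ: [11, 11, 1]; 3 cycles in total.
23 − 3 = 20 transpositions; sign(π) = (−1)^20 = +1.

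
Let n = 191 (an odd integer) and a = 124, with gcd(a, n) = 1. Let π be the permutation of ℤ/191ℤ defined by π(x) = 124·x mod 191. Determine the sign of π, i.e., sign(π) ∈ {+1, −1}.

Start at x=102: 102 → 42 → 51 → 21 → 121 → 106 → 156 → … (one orbit).
The orbit structure of x ↦ 124x mod 191: 2 orbits of sizes [190, 1].
With 2 cycles on 191 points, sign = (−1)^{191−2} = -1.

-1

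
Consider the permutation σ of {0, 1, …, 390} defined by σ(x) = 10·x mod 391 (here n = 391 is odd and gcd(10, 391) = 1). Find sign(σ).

+1

Orbit of 22 under x↦10x: [22, 220, 245, 104, 258, 234, 385]… (length divides ord_391(10)).
π_10 has 5 disjoint cycles with lengths [176, 176, 22, 16, 1] on {0,…,390}.
Σ(ℓ_i−1) = 391−5 = 386; sign = (−1)^386 = +1.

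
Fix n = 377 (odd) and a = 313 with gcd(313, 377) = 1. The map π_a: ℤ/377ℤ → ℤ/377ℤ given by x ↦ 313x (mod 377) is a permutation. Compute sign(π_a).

+1

Trace 248: π^k(248) = [248, 339, 170, 53, 1, 313, 326] for k=0..6.
Decompose π into cycles: lengths [7, 7, 7, 7, 7, 7, 7, 7, 7, 7, 7, 7, 7, 7, 7, 7, 7, 7, 7, 7, 7, 7, 7, 7, 7, 7, 7, 7, 7, 7, 7, 7, 7, 7, 7, 7, 7, 7, 7, 7, 7, 7, 7, 7, 7, 7, 7, 7, 7, 7, 7, 7, 1, 1, 1, 1, 1, 1, 1, 1, 1, 1, 1, 1, 1] (65 cycles, including the fixed point 0).
Σ(ℓ_i−1) = 377−65 = 312; sign = (−1)^312 = +1.
Via Zolotarev, sign(π_{313}) = (313|377) = +1.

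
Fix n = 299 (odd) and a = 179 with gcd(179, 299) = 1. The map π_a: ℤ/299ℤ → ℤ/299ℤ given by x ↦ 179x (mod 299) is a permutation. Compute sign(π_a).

+1

Start at x=35: 35 → 285 → 185 → 225 → 209 → 36 → 165 → … (one orbit).
Decompose π into cycles: lengths [66, 66, 66, 66, 11, 11, 6, 6, 1] (9 cycles, including the fixed point 0).
Σ(ℓ_i−1) = 299−9 = 290; sign = (−1)^290 = +1.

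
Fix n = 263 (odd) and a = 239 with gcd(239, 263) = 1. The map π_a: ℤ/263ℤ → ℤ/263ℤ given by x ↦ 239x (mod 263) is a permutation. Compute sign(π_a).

Orbit of 201 under x↦239x: [201, 173, 56, 234, 170, 128, 84]… (length divides ord_263(239)).
The orbit structure of x ↦ 239x mod 263: 2 orbits of sizes [262, 1].
Σ(ℓ_i−1) = 263−2 = 261; sign = (−1)^261 = -1.

-1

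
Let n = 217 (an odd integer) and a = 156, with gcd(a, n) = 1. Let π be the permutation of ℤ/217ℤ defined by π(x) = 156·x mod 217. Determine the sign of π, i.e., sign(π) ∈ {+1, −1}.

+1

Start at x=32: 32 → 1 → 156 → 32 (one orbit).
Cycle lengths of π_156 on ℤ/217ℤ: [3, 3, 3, 3, 3, 3, 3, 3, 3, 3, 3, 3, 3, 3, 3, 3, 3, 3, 3, 3, 3, 3, 3, 3, 3, 3, 3, 3, 3, 3, 3, 3, 3, 3, 3, 3, 3, 3, 3, 3, 3, 3, 3, 3, 3, 3, 3, 3, 3, 3, 3, 3, 3, 3, 3, 3, 3, 3, 3, 3, 3, 3, 1, 1, 1, 1, 1, 1, 1, 1, 1, 1, 1, 1, 1, 1, 1, 1, 1, 1, 1, 1, 1, 1, 1, 1, 1, 1, 1, 1, 1, 1, 1]; 93 cycles in total.
n − c = 217 − 93 = 124; sign = (−1)^124 = +1.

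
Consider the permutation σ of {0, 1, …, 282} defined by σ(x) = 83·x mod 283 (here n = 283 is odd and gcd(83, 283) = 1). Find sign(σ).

Start at x=256: 256 → 23 → 211 → 250 → 91 → 195 → 54 → … (one orbit).
The orbit structure of x ↦ 83x mod 283: 3 orbits of sizes [141, 141, 1].
3 cycles on 283: each ℓ→(−1)^(ℓ−1), product (−1)^280 = +1.

+1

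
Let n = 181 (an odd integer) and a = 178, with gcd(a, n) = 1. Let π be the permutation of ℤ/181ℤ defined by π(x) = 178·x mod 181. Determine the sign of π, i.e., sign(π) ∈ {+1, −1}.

Orbit of 129 under x↦178x: [129, 156, 75, 137, 132, 147, 102]… (length divides ord_181(178)).
Cycle lengths of π_178 on ℤ/181ℤ: [90, 90, 1]; 3 cycles in total.
n − c = 181 − 3 = 178; sign = (−1)^178 = +1.
Zolotarev: (178|181) = +1, matching the cycle-count sign.

+1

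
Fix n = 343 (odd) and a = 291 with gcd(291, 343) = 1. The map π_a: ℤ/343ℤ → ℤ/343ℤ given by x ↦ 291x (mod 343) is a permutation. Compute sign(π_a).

Trace 135: π^k(135) = [135, 183, 88, 226, 253, 221, 170] for k=0..6.
π_291 has 7 disjoint cycles with lengths [147, 147, 21, 21, 3, 3, 1] on {0,…,342}.
sign(π) = (−1)^{n − #cycles} = (−1)^{343−7} = (−1)^336 = +1.

+1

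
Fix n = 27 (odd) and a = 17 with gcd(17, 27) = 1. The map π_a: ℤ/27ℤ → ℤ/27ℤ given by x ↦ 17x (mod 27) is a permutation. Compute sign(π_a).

Orbit of 1 under x↦17x: [1, 17, 19, 26, 10, 8]… (length divides ord_27(17)).
The orbit structure of x ↦ 17x mod 27: 8 orbits of sizes [6, 6, 6, 2, 2, 2, 2, 1].
27 − 8 = 19 transpositions; sign(π) = (−1)^19 = -1.

-1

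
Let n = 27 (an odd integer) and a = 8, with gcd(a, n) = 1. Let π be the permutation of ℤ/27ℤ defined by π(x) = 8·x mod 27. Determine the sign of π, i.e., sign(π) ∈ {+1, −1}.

Trace 19: π^k(19) = [19, 17, 1, 8, 10, 26] for k=0..5.
Cycle type of π: 6×3 + 2×4 + 1; total 8 cycles.
sign(π) = (−1)^{n − #cycles} = (−1)^{27−8} = (−1)^19 = -1.
The Jacobi symbol (8|27) = -1 (Zolotarev) agrees.

-1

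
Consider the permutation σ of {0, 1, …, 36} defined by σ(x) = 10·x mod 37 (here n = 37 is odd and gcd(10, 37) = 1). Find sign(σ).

+1

Orbit of 26 under x↦10x: [26, 1, 10]… (length divides ord_37(10)).
Decompose π into cycles: lengths [3, 3, 3, 3, 3, 3, 3, 3, 3, 3, 3, 3, 1] (13 cycles, including the fixed point 0).
37 − 13 = 24 transpositions; sign(π) = (−1)^24 = +1.
Zolotarev: (10|37) = +1, matching the cycle-count sign.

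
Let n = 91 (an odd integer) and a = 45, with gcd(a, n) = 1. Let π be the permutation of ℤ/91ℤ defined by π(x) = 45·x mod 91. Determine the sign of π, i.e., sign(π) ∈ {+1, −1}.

+1

Orbit of 59 under x↦45x: [59, 16, 83, 4, 89, 1, 45]… (length divides ord_91(45)).
The orbit structure of x ↦ 45x mod 91: 9 orbits of sizes [12, 12, 12, 12, 12, 12, 12, 6, 1].
9 cycles on 91: each ℓ→(−1)^(ℓ−1), product (−1)^82 = +1.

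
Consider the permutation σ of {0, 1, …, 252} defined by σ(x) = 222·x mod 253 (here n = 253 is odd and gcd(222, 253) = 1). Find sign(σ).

+1

Orbit of 27 under x↦222x: [27, 175, 141, 183, 146, 28, 144]… (length divides ord_253(222)).
π_222 has 5 disjoint cycles with lengths [110, 110, 22, 10, 1] on {0,…,252}.
253 − 5 = 248 transpositions; sign(π) = (−1)^248 = +1.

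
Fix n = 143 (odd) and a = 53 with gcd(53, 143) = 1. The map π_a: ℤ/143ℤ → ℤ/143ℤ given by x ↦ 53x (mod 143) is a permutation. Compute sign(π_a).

Trace 92: π^k(92) = [92, 14, 27, 1, 53] for k=0..4.
Cycle type of π: 5×26 + 1×13; total 39 cycles.
n − c = 143 − 39 = 104; sign = (−1)^104 = +1.

+1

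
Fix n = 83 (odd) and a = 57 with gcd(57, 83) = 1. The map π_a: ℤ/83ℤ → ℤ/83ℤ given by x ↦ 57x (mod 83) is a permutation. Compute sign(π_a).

Trace 5: π^k(5) = [5, 36, 60, 17, 56, 38, 8] for k=0..6.
The orbit structure of x ↦ 57x mod 83: 2 orbits of sizes [82, 1].
Σ(ℓ_i−1) = 83−2 = 81; sign = (−1)^81 = -1.
(57|83)_J = -1 (Zolotarev's lemma cross-check).

-1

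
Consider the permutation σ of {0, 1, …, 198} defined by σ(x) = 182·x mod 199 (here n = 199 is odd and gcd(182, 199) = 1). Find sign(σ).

+1

Orbit of 61 under x↦182x: [61, 157, 117, 1, 182, 90, 62]… (length divides ord_199(182)).
π_182 has 7 disjoint cycles with lengths [33, 33, 33, 33, 33, 33, 1] on {0,…,198}.
7 cycles on 199: each ℓ→(−1)^(ℓ−1), product (−1)^192 = +1.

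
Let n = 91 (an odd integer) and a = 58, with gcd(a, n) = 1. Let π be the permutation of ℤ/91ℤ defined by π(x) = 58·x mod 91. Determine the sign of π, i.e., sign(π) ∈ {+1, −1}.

-1

Start at x=8: 8 → 9 → 67 → 64 → 72 → 81 → 57 → … (one orbit).
Cycle lengths of π_58 on ℤ/91ℤ: [12, 12, 12, 12, 12, 12, 12, 3, 3, 1]; 10 cycles in total.
n − c = 91 − 10 = 81; sign = (−1)^81 = -1.
Via Zolotarev, sign(π_{58}) = (58|91) = -1.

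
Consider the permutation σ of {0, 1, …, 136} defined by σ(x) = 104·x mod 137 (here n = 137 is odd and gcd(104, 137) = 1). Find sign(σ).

Orbit of 6 under x↦104x: [6, 76, 95, 16, 20, 25, 134]… (length divides ord_137(104)).
Decompose π into cycles: lengths [136, 1] (2 cycles, including the fixed point 0).
2 cycles on 137: each ℓ→(−1)^(ℓ−1), product (−1)^135 = -1.

-1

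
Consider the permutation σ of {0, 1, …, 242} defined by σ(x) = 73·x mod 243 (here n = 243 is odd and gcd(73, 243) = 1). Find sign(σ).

+1

Orbit of 109 under x↦73x: [109, 181, 91, 82, 154, 64, 55]… (length divides ord_243(73)).
Cycle type of π: 27×6 + 9×6 + 3×6 + 1×9; total 27 cycles.
27 cycles on 243: each ℓ→(−1)^(ℓ−1), product (−1)^216 = +1.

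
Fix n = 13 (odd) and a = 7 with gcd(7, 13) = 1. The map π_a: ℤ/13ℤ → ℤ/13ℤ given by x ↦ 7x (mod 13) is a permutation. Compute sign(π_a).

Start at x=1: 1 → 7 → 10 → 5 → 9 → 11 → 12 → … (one orbit).
The orbit structure of x ↦ 7x mod 13: 2 orbits of sizes [12, 1].
13 − 2 = 11 transpositions; sign(π) = (−1)^11 = -1.
Zolotarev: (7|13) = -1, matching the cycle-count sign.

-1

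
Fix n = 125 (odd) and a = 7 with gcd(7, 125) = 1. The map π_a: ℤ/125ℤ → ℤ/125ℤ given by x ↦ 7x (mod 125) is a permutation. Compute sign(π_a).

-1

Start at x=26: 26 → 57 → 24 → 43 → 51 → 107 → 124 → … (one orbit).
Cycle lengths of π_7 on ℤ/125ℤ: [20, 20, 20, 20, 20, 4, 4, 4, 4, 4, 4, 1]; 12 cycles in total.
sign(π) = (−1)^{n − #cycles} = (−1)^{125−12} = (−1)^113 = -1.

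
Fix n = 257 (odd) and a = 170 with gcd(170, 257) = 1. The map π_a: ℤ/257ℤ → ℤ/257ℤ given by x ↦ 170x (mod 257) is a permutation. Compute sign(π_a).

-1

Orbit of 59 under x↦170x: [59, 7, 162, 41, 31, 130, 255]… (length divides ord_257(170)).
π_170 has 2 disjoint cycles with lengths [256, 1] on {0,…,256}.
2 cycles on 257: each ℓ→(−1)^(ℓ−1), product (−1)^255 = -1.
(170|257)_J = -1 (Zolotarev's lemma cross-check).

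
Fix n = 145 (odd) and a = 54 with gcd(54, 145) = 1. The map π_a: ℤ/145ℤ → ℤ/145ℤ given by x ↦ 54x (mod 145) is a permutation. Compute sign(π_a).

+1

Start at x=111: 111 → 49 → 36 → 59 → 141 → 74 → 81 → … (one orbit).
Cycle type of π: 14×8 + 7×4 + 2×2 + 1; total 15 cycles.
Σ(ℓ_i−1) = 145−15 = 130; sign = (−1)^130 = +1.
(54|145)_J = +1 (Zolotarev's lemma cross-check).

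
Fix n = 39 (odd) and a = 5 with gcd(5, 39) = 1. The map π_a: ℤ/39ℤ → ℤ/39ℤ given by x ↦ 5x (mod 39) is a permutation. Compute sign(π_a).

Start at x=5: 5 → 25 → 8 → 1 → 5 (one orbit).
Cycle lengths of π_5 on ℤ/39ℤ: [4, 4, 4, 4, 4, 4, 4, 4, 4, 2, 1]; 11 cycles in total.
sign(π) = (−1)^{n − #cycles} = (−1)^{39−11} = (−1)^28 = +1.
Check: (5/39) = +1 by Zolotarev.

+1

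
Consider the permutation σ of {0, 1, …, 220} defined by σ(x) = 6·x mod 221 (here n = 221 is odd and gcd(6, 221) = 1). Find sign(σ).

+1

Start at x=183: 183 → 214 → 179 → 190 → 35 → 210 → 155 → … (one orbit).
The orbit structure of x ↦ 6x mod 221: 7 orbits of sizes [48, 48, 48, 48, 16, 12, 1].
Σ(ℓ_i−1) = 221−7 = 214; sign = (−1)^214 = +1.
The Jacobi symbol (6|221) = +1 (Zolotarev) agrees.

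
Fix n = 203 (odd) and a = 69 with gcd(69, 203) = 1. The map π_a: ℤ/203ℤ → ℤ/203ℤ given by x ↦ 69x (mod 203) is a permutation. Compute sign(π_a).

Start at x=197: 197 → 195 → 57 → 76 → 169 → 90 → 120 → … (one orbit).
Decompose π into cycles: lengths [28, 28, 28, 28, 28, 28, 28, 2, 2, 2, 1] (11 cycles, including the fixed point 0).
203 − 11 = 192 transpositions; sign(π) = (−1)^192 = +1.
The Jacobi symbol (69|203) = +1 (Zolotarev) agrees.

+1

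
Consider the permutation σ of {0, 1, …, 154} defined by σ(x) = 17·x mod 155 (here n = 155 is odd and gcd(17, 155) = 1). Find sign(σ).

Orbit of 153 under x↦17x: [153, 121, 42, 94, 48, 41, 77]… (length divides ord_155(17)).
Cycle type of π: 60×2 + 30 + 4 + 1; total 5 cycles.
sign(π) = (−1)^{n − #cycles} = (−1)^{155−5} = (−1)^150 = +1.

+1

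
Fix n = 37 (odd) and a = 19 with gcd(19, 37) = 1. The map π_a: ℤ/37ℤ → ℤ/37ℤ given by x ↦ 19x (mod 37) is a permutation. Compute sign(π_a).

Orbit of 15 under x↦19x: [15, 26, 13, 25, 31, 34, 17]… (length divides ord_37(19)).
Decompose π into cycles: lengths [36, 1] (2 cycles, including the fixed point 0).
37 − 2 = 35 transpositions; sign(π) = (−1)^35 = -1.
Via Zolotarev, sign(π_{19}) = (19|37) = -1.

-1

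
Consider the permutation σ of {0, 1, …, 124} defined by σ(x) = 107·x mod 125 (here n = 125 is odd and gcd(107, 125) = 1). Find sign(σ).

Orbit of 49 under x↦107x: [49, 118, 1, 107, 74, 43, 101]… (length divides ord_125(107)).
12 cycles of lengths [20, 20, 20, 20, 20, 4, 4, 4, 4, 4, 4, 1].
n − c = 125 − 12 = 113; sign = (−1)^113 = -1.
Zolotarev: (107|125) = -1, matching the cycle-count sign.

-1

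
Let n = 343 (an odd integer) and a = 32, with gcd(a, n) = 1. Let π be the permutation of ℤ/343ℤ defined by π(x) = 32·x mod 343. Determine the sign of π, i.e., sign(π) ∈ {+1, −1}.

+1

Trace 270: π^k(270) = [270, 65, 22, 18, 233, 253, 207] for k=0..6.
Cycle type of π: 147×2 + 21×2 + 3×2 + 1; total 7 cycles.
343 − 7 = 336 transpositions; sign(π) = (−1)^336 = +1.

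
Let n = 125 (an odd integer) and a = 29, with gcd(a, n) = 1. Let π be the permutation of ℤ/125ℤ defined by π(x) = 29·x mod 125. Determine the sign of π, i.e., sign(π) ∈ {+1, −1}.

Start at x=91: 91 → 14 → 31 → 24 → 71 → 59 → 86 → … (one orbit).
The orbit structure of x ↦ 29x mod 125: 7 orbits of sizes [50, 50, 10, 10, 2, 2, 1].
Σ(ℓ_i−1) = 125−7 = 118; sign = (−1)^118 = +1.
(29|125)_J = +1 (Zolotarev's lemma cross-check).

+1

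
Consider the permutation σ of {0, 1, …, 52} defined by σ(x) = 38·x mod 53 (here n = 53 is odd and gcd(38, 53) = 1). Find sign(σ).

+1

Trace 10: π^k(10) = [10, 9, 24, 11, 47, 37, 28] for k=0..6.
Decompose π into cycles: lengths [26, 26, 1] (3 cycles, including the fixed point 0).
n − c = 53 − 3 = 50; sign = (−1)^50 = +1.
Check: (38/53) = +1 by Zolotarev.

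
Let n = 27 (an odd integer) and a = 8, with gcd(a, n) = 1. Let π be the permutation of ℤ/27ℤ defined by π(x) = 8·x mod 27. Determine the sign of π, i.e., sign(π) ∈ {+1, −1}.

Orbit of 8 under x↦8x: [8, 10, 26, 19, 17, 1]… (length divides ord_27(8)).
8 cycles of lengths [6, 6, 6, 2, 2, 2, 2, 1].
sign(π) = (−1)^{n − #cycles} = (−1)^{27−8} = (−1)^19 = -1.

-1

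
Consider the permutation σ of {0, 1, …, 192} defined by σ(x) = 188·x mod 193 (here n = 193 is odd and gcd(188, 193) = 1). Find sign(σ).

Trace 160: π^k(160) = [160, 165, 140, 72, 26, 63, 71] for k=0..6.
Decompose π into cycles: lengths [192, 1] (2 cycles, including the fixed point 0).
193 − 2 = 191 transpositions; sign(π) = (−1)^191 = -1.

-1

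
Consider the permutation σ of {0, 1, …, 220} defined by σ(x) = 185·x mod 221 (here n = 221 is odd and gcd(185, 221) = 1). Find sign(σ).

+1

Orbit of 42 under x↦185x: [42, 35, 66, 55, 9, 118, 172]… (length divides ord_221(185)).
15 cycles of lengths [24, 24, 24, 24, 24, 24, 24, 24, 8, 8, 3, 3, 3, 3, 1].
15 cycles on 221: each ℓ→(−1)^(ℓ−1), product (−1)^206 = +1.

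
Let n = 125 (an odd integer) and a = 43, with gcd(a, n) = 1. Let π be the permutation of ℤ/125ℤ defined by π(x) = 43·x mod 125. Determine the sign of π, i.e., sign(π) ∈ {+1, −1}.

Trace 118: π^k(118) = [118, 74, 57, 76, 18, 24, 32] for k=0..6.
Decompose π into cycles: lengths [20, 20, 20, 20, 20, 4, 4, 4, 4, 4, 4, 1] (12 cycles, including the fixed point 0).
125 − 12 = 113 transpositions; sign(π) = (−1)^113 = -1.

-1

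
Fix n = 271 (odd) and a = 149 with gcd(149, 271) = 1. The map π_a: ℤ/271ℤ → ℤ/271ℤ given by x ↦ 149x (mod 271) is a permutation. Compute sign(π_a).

Trace 127: π^k(127) = [127, 224, 43, 174, 181, 140, 264] for k=0..6.
π_149 has 2 disjoint cycles with lengths [270, 1] on {0,…,270}.
271 − 2 = 269 transpositions; sign(π) = (−1)^269 = -1.

-1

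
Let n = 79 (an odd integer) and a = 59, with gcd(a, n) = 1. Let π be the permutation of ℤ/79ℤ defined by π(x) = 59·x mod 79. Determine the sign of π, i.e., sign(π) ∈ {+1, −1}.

Start at x=64: 64 → 63 → 4 → 78 → 20 → 74 → 21 → … (one orbit).
The orbit structure of x ↦ 59x mod 79: 2 orbits of sizes [78, 1].
sign(π) = (−1)^{n − #cycles} = (−1)^{79−2} = (−1)^77 = -1.
Check: (59/79) = -1 by Zolotarev.

-1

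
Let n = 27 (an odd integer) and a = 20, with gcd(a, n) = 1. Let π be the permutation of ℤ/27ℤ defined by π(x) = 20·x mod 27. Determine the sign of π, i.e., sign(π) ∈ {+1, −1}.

Orbit of 4 under x↦20x: [4, 26, 7, 5, 19, 2, 13]… (length divides ord_27(20)).
Decompose π into cycles: lengths [18, 6, 2, 1] (4 cycles, including the fixed point 0).
Σ(ℓ_i−1) = 27−4 = 23; sign = (−1)^23 = -1.

-1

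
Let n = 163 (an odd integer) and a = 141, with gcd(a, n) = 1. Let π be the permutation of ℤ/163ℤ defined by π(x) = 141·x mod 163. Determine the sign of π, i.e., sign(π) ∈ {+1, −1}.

-1

Start at x=17: 17 → 115 → 78 → 77 → 99 → 104 → 157 → … (one orbit).
4 cycles of lengths [54, 54, 54, 1].
163 − 4 = 159 transpositions; sign(π) = (−1)^159 = -1.
(141|163)_J = -1 (Zolotarev's lemma cross-check).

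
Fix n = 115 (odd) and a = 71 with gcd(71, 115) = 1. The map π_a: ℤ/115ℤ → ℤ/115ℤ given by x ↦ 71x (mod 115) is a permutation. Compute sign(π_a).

Trace 81: π^k(81) = [81, 1, 71, 96, 31, 16, 101] for k=0..6.
Decompose π into cycles: lengths [11, 11, 11, 11, 11, 11, 11, 11, 11, 11, 1, 1, 1, 1, 1] (15 cycles, including the fixed point 0).
n − c = 115 − 15 = 100; sign = (−1)^100 = +1.

+1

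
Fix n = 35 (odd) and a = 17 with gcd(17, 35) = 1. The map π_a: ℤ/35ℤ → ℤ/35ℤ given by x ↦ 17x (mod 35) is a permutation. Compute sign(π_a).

Trace 9: π^k(9) = [9, 13, 11, 12, 29, 3, 16] for k=0..6.
Cycle lengths of π_17 on ℤ/35ℤ: [12, 12, 6, 4, 1]; 5 cycles in total.
5 cycles on 35: each ℓ→(−1)^(ℓ−1), product (−1)^30 = +1.

+1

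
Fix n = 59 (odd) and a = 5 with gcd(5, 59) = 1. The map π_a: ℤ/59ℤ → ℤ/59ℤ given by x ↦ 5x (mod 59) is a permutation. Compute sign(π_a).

+1

Orbit of 19 under x↦5x: [19, 36, 3, 15, 16, 21, 46]… (length divides ord_59(5)).
Cycle type of π: 29×2 + 1; total 3 cycles.
n − c = 59 − 3 = 56; sign = (−1)^56 = +1.
Via Zolotarev, sign(π_{5}) = (5|59) = +1.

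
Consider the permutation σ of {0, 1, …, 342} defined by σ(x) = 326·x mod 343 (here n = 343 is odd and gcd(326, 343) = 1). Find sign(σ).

Orbit of 113 under x↦326x: [113, 137, 72, 148, 228, 240, 36]… (length divides ord_343(326)).
The orbit structure of x ↦ 326x mod 343: 7 orbits of sizes [147, 147, 21, 21, 3, 3, 1].
7 cycles on 343: each ℓ→(−1)^(ℓ−1), product (−1)^336 = +1.

+1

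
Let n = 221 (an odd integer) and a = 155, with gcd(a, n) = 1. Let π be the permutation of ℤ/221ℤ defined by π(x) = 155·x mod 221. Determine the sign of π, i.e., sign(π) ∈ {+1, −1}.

Trace 77: π^k(77) = [77, 1, 155, 157, 25, 118, 168] for k=0..6.
Decompose π into cycles: lengths [8, 8, 8, 8, 8, 8, 8, 8, 8, 8, 8, 8, 8, 8, 8, 8, 8, 8, 8, 8, 8, 8, 8, 8, 8, 8, 2, 2, 2, 2, 2, 2, 1] (33 cycles, including the fixed point 0).
33 cycles on 221: each ℓ→(−1)^(ℓ−1), product (−1)^188 = +1.

+1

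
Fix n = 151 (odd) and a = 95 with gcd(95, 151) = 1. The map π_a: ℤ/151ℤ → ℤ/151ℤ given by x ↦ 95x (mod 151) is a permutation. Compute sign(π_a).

+1

Orbit of 121 under x↦95x: [121, 19, 144, 90, 94, 21, 32]… (length divides ord_151(95)).
The orbit structure of x ↦ 95x mod 151: 3 orbits of sizes [75, 75, 1].
With 3 cycles on 151 points, sign = (−1)^{151−3} = +1.
Check: (95/151) = +1 by Zolotarev.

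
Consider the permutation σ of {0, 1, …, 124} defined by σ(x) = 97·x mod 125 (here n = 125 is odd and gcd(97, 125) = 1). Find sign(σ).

Orbit of 31 under x↦97x: [31, 7, 54, 113, 86, 92, 49]… (length divides ord_125(97)).
Cycle type of π: 100 + 20 + 4 + 1; total 4 cycles.
n − c = 125 − 4 = 121; sign = (−1)^121 = -1.

-1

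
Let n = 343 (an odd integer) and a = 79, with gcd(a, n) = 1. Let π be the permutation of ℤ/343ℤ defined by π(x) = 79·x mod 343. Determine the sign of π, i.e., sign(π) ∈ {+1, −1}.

Trace 324: π^k(324) = [324, 214, 99, 275, 116, 246, 226] for k=0..6.
Cycle lengths of π_79 on ℤ/343ℤ: [21, 21, 21, 21, 21, 21, 21, 21, 21, 21, 21, 21, 21, 21, 3, 3, 3, 3, 3, 3, 3, 3, 3, 3, 3, 3, 3, 3, 3, 3, 1]; 31 cycles in total.
sign(π) = (−1)^{n − #cycles} = (−1)^{343−31} = (−1)^312 = +1.

+1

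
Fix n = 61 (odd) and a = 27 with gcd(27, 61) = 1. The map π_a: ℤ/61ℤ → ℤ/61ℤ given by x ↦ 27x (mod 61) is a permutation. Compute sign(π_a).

+1

Trace 20: π^k(20) = [20, 52, 1, 27, 58, 41, 9] for k=0..6.
Cycle lengths of π_27 on ℤ/61ℤ: [10, 10, 10, 10, 10, 10, 1]; 7 cycles in total.
With 7 cycles on 61 points, sign = (−1)^{61−7} = +1.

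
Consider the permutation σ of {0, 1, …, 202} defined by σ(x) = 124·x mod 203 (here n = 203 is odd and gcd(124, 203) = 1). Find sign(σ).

+1

Trace 197: π^k(197) = [197, 68, 109, 118, 16, 157, 183] for k=0..6.
π_124 has 5 disjoint cycles with lengths [84, 84, 28, 6, 1] on {0,…,202}.
sign(π) = (−1)^{n − #cycles} = (−1)^{203−5} = (−1)^198 = +1.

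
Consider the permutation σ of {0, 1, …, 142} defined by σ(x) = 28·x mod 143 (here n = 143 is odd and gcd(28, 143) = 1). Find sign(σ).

+1

Trace 56: π^k(56) = [56, 138, 3, 84, 64, 76, 126] for k=0..6.
Decompose π into cycles: lengths [60, 60, 12, 10, 1] (5 cycles, including the fixed point 0).
143 − 5 = 138 transpositions; sign(π) = (−1)^138 = +1.
(28|143)_J = +1 (Zolotarev's lemma cross-check).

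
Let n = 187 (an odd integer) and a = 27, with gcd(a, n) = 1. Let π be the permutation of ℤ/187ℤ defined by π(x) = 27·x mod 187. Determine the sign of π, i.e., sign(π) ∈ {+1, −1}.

-1

Start at x=169: 169 → 75 → 155 → 71 → 47 → 147 → 42 → … (one orbit).
π_27 has 6 disjoint cycles with lengths [80, 80, 16, 5, 5, 1] on {0,…,186}.
With 6 cycles on 187 points, sign = (−1)^{187−6} = -1.
Check: (27/187) = -1 by Zolotarev.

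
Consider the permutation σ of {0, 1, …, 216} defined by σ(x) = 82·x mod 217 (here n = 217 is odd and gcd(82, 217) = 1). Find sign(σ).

-1

Trace 9: π^k(9) = [9, 87, 190, 173, 81, 132, 191] for k=0..6.
Cycle type of π: 30×6 + 15×2 + 6 + 1; total 10 cycles.
217 − 10 = 207 transpositions; sign(π) = (−1)^207 = -1.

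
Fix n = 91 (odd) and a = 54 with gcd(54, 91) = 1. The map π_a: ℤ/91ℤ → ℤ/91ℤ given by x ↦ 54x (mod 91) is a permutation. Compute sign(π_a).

Orbit of 16 under x↦54x: [16, 45, 64, 89, 74, 83, 23]… (length divides ord_91(54)).
9 cycles of lengths [12, 12, 12, 12, 12, 12, 12, 6, 1].
n − c = 91 − 9 = 82; sign = (−1)^82 = +1.
(54|91)_J = +1 (Zolotarev's lemma cross-check).

+1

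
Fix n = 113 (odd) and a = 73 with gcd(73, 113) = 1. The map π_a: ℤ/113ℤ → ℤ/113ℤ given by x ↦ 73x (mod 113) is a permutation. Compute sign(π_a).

-1

Orbit of 71 under x↦73x: [71, 98, 35, 69, 65, 112, 40]… (length divides ord_113(73)).
8 cycles of lengths [16, 16, 16, 16, 16, 16, 16, 1].
113 − 8 = 105 transpositions; sign(π) = (−1)^105 = -1.
Check: (73/113) = -1 by Zolotarev.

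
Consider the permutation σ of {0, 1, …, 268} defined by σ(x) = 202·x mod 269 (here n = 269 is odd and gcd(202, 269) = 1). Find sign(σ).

Trace 218: π^k(218) = [218, 189, 249, 264, 66, 151, 105] for k=0..6.
Cycle type of π: 134×2 + 1; total 3 cycles.
269 − 3 = 266 transpositions; sign(π) = (−1)^266 = +1.
Zolotarev: (202|269) = +1, matching the cycle-count sign.

+1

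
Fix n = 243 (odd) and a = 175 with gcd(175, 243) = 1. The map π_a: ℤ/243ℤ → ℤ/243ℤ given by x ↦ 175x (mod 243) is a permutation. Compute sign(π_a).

Start at x=196: 196 → 37 → 157 → 16 → 127 → 112 → 160 → … (one orbit).
π_175 has 11 disjoint cycles with lengths [81, 81, 27, 27, 9, 9, 3, 3, 1, 1, 1] on {0,…,242}.
With 11 cycles on 243 points, sign = (−1)^{243−11} = +1.

+1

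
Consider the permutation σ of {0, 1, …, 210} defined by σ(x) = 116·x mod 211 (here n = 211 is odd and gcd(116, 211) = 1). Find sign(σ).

Start at x=131: 131 → 4 → 42 → 19 → 94 → 143 → 130 → … (one orbit).
π_116 has 2 disjoint cycles with lengths [210, 1] on {0,…,210}.
sign(π) = (−1)^{n − #cycles} = (−1)^{211−2} = (−1)^209 = -1.
Check: (116/211) = -1 by Zolotarev.

-1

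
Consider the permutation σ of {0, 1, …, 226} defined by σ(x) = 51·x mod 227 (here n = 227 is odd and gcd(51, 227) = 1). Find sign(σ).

Start at x=190: 190 → 156 → 11 → 107 → 9 → 5 → 28 → … (one orbit).
Cycle type of π: 226 + 1; total 2 cycles.
2 cycles on 227: each ℓ→(−1)^(ℓ−1), product (−1)^225 = -1.
Zolotarev: (51|227) = -1, matching the cycle-count sign.

-1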